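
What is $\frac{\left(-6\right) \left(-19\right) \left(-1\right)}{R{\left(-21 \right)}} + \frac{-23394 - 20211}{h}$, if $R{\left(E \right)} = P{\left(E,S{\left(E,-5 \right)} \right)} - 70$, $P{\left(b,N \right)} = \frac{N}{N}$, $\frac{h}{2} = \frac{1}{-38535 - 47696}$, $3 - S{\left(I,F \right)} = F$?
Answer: $\frac{86482363441}{46} \approx 1.8801 \cdot 10^{9}$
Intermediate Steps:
$S{\left(I,F \right)} = 3 - F$
$h = - \frac{2}{86231}$ ($h = \frac{2}{-38535 - 47696} = \frac{2}{-86231} = 2 \left(- \frac{1}{86231}\right) = - \frac{2}{86231} \approx -2.3194 \cdot 10^{-5}$)
$P{\left(b,N \right)} = 1$
$R{\left(E \right)} = -69$ ($R{\left(E \right)} = 1 - 70 = -69$)
$\frac{\left(-6\right) \left(-19\right) \left(-1\right)}{R{\left(-21 \right)}} + \frac{-23394 - 20211}{h} = \frac{\left(-6\right) \left(-19\right) \left(-1\right)}{-69} + \frac{-23394 - 20211}{- \frac{2}{86231}} = 114 \left(-1\right) \left(- \frac{1}{69}\right) - - \frac{3760102755}{2} = \left(-114\right) \left(- \frac{1}{69}\right) + \frac{3760102755}{2} = \frac{38}{23} + \frac{3760102755}{2} = \frac{86482363441}{46}$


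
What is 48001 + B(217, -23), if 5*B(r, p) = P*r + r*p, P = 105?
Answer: 257799/5 ≈ 51560.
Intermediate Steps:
B(r, p) = 21*r + p*r/5 (B(r, p) = (105*r + r*p)/5 = (105*r + p*r)/5 = 21*r + p*r/5)
48001 + B(217, -23) = 48001 + (⅕)*217*(105 - 23) = 48001 + (⅕)*217*82 = 48001 + 17794/5 = 257799/5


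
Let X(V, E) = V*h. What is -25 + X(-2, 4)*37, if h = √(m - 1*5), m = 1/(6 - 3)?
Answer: -25 - 74*I*√42/3 ≈ -25.0 - 159.86*I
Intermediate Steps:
m = ⅓ (m = 1/3 = ⅓ ≈ 0.33333)
h = I*√42/3 (h = √(⅓ - 1*5) = √(⅓ - 5) = √(-14/3) = I*√42/3 ≈ 2.1602*I)
X(V, E) = I*V*√42/3 (X(V, E) = V*(I*√42/3) = I*V*√42/3)
-25 + X(-2, 4)*37 = -25 + ((⅓)*I*(-2)*√42)*37 = -25 - 2*I*√42/3*37 = -25 - 74*I*√42/3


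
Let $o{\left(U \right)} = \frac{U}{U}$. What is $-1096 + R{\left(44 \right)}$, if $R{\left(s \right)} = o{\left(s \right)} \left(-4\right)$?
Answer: $-1100$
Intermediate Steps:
$o{\left(U \right)} = 1$
$R{\left(s \right)} = -4$ ($R{\left(s \right)} = 1 \left(-4\right) = -4$)
$-1096 + R{\left(44 \right)} = -1096 - 4 = -1100$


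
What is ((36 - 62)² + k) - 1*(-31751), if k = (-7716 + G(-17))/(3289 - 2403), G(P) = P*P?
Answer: 28722895/886 ≈ 32419.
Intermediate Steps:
G(P) = P²
k = -7427/886 (k = (-7716 + (-17)²)/(3289 - 2403) = (-7716 + 289)/886 = -7427*1/886 = -7427/886 ≈ -8.3826)
((36 - 62)² + k) - 1*(-31751) = ((36 - 62)² - 7427/886) - 1*(-31751) = ((-26)² - 7427/886) + 31751 = (676 - 7427/886) + 31751 = 591509/886 + 31751 = 28722895/886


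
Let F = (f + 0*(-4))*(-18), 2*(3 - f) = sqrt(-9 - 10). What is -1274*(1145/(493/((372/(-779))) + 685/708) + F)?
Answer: 37842577864/538989 - 11466*I*sqrt(19) ≈ 70210.0 - 49979.0*I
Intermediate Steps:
f = 3 - I*sqrt(19)/2 (f = 3 - sqrt(-9 - 10)/2 = 3 - I*sqrt(19)/2 ≈ 3.0 - 2.1795*I)
F = -54 + 9*I*sqrt(19) (F = ((3 - I*sqrt(19)/2) + 0*(-4))*(-18) = ((3 - I*sqrt(19)/2) + 0)*(-18) = (3 - I*sqrt(19)/2)*(-18) = -54 + 9*I*sqrt(19) ≈ -54.0 + 39.23*I)
-1274*(1145/(493/((372/(-779))) + 685/708) + F) = -1274*(1145/(493/((372/(-779))) + 685/708) + (-54 + 9*I*sqrt(19))) = -1274*(1145/(493/((372*(-1/779))) + 685*(1/708)) + (-54 + 9*I*sqrt(19))) = -1274*(1145/(493/(-372/779) + 685/708) + (-54 + 9*I*sqrt(19))) = -1274*(1145/(493*(-779/372) + 685/708) + (-54 + 9*I*sqrt(19))) = -1274*(1145/(-384047/372 + 685/708) + (-54 + 9*I*sqrt(19))) = -1274*(1145/(-3772923/3658) + (-54 + 9*I*sqrt(19))) = -1274*(1145*(-3658/3772923) + (-54 + 9*I*sqrt(19))) = -1274*(-4188410/3772923 + (-54 + 9*I*sqrt(19))) = -1274*(-207926252/3772923 + 9*I*sqrt(19)) = 37842577864/538989 - 11466*I*sqrt(19)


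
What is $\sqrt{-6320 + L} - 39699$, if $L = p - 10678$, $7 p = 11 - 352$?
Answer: $-39699 + \frac{i \sqrt{835289}}{7} \approx -39699.0 + 130.56 i$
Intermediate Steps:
$p = - \frac{341}{7}$ ($p = \frac{11 - 352}{7} = \frac{1}{7} \left(-341\right) = - \frac{341}{7} \approx -48.714$)
$L = - \frac{75087}{7}$ ($L = - \frac{341}{7} - 10678 = - \frac{75087}{7} \approx -10727.0$)
$\sqrt{-6320 + L} - 39699 = \sqrt{-6320 - \frac{75087}{7}} - 39699 = \sqrt{- \frac{119327}{7}} - 39699 = \frac{i \sqrt{835289}}{7} - 39699 = -39699 + \frac{i \sqrt{835289}}{7}$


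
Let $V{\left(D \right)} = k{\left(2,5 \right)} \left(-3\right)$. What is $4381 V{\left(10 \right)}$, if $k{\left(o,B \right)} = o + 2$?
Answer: $-52572$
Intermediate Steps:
$k{\left(o,B \right)} = 2 + o$
$V{\left(D \right)} = -12$ ($V{\left(D \right)} = \left(2 + 2\right) \left(-3\right) = 4 \left(-3\right) = -12$)
$4381 V{\left(10 \right)} = 4381 \left(-12\right) = -52572$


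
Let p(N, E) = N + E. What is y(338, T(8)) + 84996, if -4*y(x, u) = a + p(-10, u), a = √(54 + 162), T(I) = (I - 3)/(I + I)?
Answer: 5439899/64 - 3*√6/2 ≈ 84995.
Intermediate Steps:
T(I) = (-3 + I)/(2*I) (T(I) = (-3 + I)/((2*I)) = (-3 + I)*(1/(2*I)) = (-3 + I)/(2*I))
p(N, E) = E + N
a = 6*√6 (a = √216 = 6*√6 ≈ 14.697)
y(x, u) = 5/2 - 3*√6/2 - u/4 (y(x, u) = -(6*√6 + (u - 10))/4 = -(6*√6 + (-10 + u))/4 = -(-10 + u + 6*√6)/4 = 5/2 - 3*√6/2 - u/4)
y(338, T(8)) + 84996 = (5/2 - 3*√6/2 - (-3 + 8)/(8*8)) + 84996 = (5/2 - 3*√6/2 - 5/(8*8)) + 84996 = (5/2 - 3*√6/2 - ¼*5/16) + 84996 = (5/2 - 3*√6/2 - 5/64) + 84996 = (155/64 - 3*√6/2) + 84996 = 5439899/64 - 3*√6/2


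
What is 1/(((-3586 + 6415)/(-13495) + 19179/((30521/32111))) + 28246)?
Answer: 411880895/19944889863416 ≈ 2.0651e-5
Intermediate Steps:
1/(((-3586 + 6415)/(-13495) + 19179/((30521/32111))) + 28246) = 1/((2829*(-1/13495) + 19179/((30521*(1/32111)))) + 28246) = 1/((-2829/13495 + 19179/(30521/32111)) + 28246) = 1/((-2829/13495 + 19179*(32111/30521)) + 28246) = 1/((-2829/13495 + 615856869/30521) + 28246) = 1/(8310902103246/411880895 + 28246) = 1/(19944889863416/411880895) = 411880895/19944889863416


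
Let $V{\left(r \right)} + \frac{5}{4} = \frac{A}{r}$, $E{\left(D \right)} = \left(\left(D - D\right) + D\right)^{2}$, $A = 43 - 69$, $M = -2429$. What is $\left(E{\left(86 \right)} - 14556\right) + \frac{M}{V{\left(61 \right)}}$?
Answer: $- \frac{2335764}{409} \approx -5710.9$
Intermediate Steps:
$A = -26$
$E{\left(D \right)} = D^{2}$ ($E{\left(D \right)} = \left(0 + D\right)^{2} = D^{2}$)
$V{\left(r \right)} = - \frac{5}{4} - \frac{26}{r}$
$\left(E{\left(86 \right)} - 14556\right) + \frac{M}{V{\left(61 \right)}} = \left(86^{2} - 14556\right) - \frac{2429}{- \frac{5}{4} - \frac{26}{61}} = \left(7396 - 14556\right) - \frac{2429}{- \frac{5}{4} - \frac{26}{61}} = -7160 - \frac{2429}{- \frac{5}{4} - \frac{26}{61}} = -7160 - \frac{2429}{- \frac{409}{244}} = -7160 - - \frac{592676}{409} = -7160 + \frac{592676}{409} = - \frac{2335764}{409}$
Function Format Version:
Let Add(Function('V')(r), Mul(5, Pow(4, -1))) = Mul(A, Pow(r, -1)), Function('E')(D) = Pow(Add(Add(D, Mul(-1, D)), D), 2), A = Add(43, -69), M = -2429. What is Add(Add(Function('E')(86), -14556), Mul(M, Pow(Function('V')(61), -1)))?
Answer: Rational(-2335764, 409) ≈ -5710.9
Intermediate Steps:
A = -26
Function('E')(D) = Pow(D, 2) (Function('E')(D) = Pow(Add(0, D), 2) = Pow(D, 2))
Function('V')(r) = Add(Rational(-5, 4), Mul(-26, Pow(r, -1)))
Add(Add(Function('E')(86), -14556), Mul(M, Pow(Function('V')(61), -1))) = Add(Add(Pow(86, 2), -14556), Mul(-2429, Pow(Add(Rational(-5, 4), Mul(-26, Pow(61, -1))), -1))) = Add(Add(7396, -14556), Mul(-2429, Pow(Add(Rational(-5, 4), Mul(-26, Rational(1, 61))), -1))) = Add(-7160, Mul(-2429, Pow(Add(Rational(-5, 4), Rational(-26, 61)), -1))) = Add(-7160, Mul(-2429, Pow(Rational(-409, 244), -1))) = Add(-7160, Mul(-2429, Rational(-244, 409))) = Add(-7160, Rational(592676, 409)) = Rational(-2335764, 409)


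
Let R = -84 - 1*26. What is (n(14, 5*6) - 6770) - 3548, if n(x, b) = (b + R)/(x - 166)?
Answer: -196032/19 ≈ -10317.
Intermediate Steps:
R = -110 (R = -84 - 26 = -110)
n(x, b) = (-110 + b)/(-166 + x) (n(x, b) = (b - 110)/(x - 166) = (-110 + b)/(-166 + x))
(n(14, 5*6) - 6770) - 3548 = ((-110 + 5*6)/(-166 + 14) - 6770) - 3548 = ((-110 + 30)/(-152) - 6770) - 3548 = (-1/152*(-80) - 6770) - 3548 = (10/19 - 6770) - 3548 = -128620/19 - 3548 = -196032/19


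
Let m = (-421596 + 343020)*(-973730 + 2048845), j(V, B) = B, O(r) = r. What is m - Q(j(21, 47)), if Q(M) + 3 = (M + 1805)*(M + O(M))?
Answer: -84478410325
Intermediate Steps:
Q(M) = -3 + 2*M*(1805 + M) (Q(M) = -3 + (M + 1805)*(M + M) = -3 + (1805 + M)*(2*M) = -3 + 2*M*(1805 + M))
m = -84478236240 (m = -78576*1075115 = -84478236240)
m - Q(j(21, 47)) = -84478236240 - (-3 + 2*47² + 3610*47) = -84478236240 - (-3 + 2*2209 + 169670) = -84478236240 - (-3 + 4418 + 169670) = -84478236240 - 1*174085 = -84478236240 - 174085 = -84478410325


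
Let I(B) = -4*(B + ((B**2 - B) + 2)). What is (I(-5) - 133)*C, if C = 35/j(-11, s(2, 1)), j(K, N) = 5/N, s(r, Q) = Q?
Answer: -1687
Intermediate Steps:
C = 7 (C = 35/((5/1)) = 35/((5*1)) = 35/5 = 35*(1/5) = 7)
I(B) = -8 - 4*B**2 (I(B) = -4*(B + (2 + B**2 - B)) = -4*(2 + B**2) = -8 - 4*B**2)
(I(-5) - 133)*C = ((-8 - 4*(-5)**2) - 133)*7 = ((-8 - 4*25) - 133)*7 = ((-8 - 100) - 133)*7 = (-108 - 133)*7 = -241*7 = -1687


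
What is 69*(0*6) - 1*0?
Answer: 0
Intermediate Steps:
69*(0*6) - 1*0 = 69*0 + 0 = 0 + 0 = 0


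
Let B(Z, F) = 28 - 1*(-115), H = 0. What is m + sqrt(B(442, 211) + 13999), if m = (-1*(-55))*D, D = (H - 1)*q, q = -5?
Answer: 275 + sqrt(14142) ≈ 393.92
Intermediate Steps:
D = 5 (D = (0 - 1)*(-5) = -1*(-5) = 5)
B(Z, F) = 143 (B(Z, F) = 28 + 115 = 143)
m = 275 (m = -1*(-55)*5 = 55*5 = 275)
m + sqrt(B(442, 211) + 13999) = 275 + sqrt(143 + 13999) = 275 + sqrt(14142)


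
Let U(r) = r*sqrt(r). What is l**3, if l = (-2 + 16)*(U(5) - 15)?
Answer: -24696000 + 10976000*sqrt(5) ≈ -1.5292e+5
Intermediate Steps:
U(r) = r**(3/2)
l = -210 + 70*sqrt(5) (l = (-2 + 16)*(5**(3/2) - 15) = 14*(5*sqrt(5) - 15) = 14*(-15 + 5*sqrt(5)) = -210 + 70*sqrt(5) ≈ -53.475)
l**3 = (-210 + 70*sqrt(5))**3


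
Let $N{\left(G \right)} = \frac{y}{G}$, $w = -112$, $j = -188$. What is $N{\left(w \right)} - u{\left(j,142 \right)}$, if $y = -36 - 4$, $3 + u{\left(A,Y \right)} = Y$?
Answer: $- \frac{1941}{14} \approx -138.64$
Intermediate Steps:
$u{\left(A,Y \right)} = -3 + Y$
$y = -40$ ($y = -36 - 4 = -40$)
$N{\left(G \right)} = - \frac{40}{G}$
$N{\left(w \right)} - u{\left(j,142 \right)} = - \frac{40}{-112} - \left(-3 + 142\right) = \left(-40\right) \left(- \frac{1}{112}\right) - 139 = \frac{5}{14} - 139 = - \frac{1941}{14}$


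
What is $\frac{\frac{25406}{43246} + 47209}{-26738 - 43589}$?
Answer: $- \frac{1020812910}{1520680721} \approx -0.67129$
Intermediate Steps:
$\frac{\frac{25406}{43246} + 47209}{-26738 - 43589} = \frac{25406 \cdot \frac{1}{43246} + 47209}{-70327} = \left(\frac{12703}{21623} + 47209\right) \left(- \frac{1}{70327}\right) = \frac{1020812910}{21623} \left(- \frac{1}{70327}\right) = - \frac{1020812910}{1520680721}$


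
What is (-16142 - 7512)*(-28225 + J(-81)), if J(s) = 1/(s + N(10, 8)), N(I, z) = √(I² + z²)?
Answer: 4270857573524/6397 + 47308*√41/6397 ≈ 6.6763e+8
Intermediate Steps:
J(s) = 1/(s + 2*√41) (J(s) = 1/(s + √(10² + 8²)) = 1/(s + √(100 + 64)) = 1/(s + √164) = 1/(s + 2*√41))
(-16142 - 7512)*(-28225 + J(-81)) = (-16142 - 7512)*(-28225 + 1/(-81 + 2*√41)) = -23654*(-28225 + 1/(-81 + 2*√41)) = 667634150 - 23654/(-81 + 2*√41)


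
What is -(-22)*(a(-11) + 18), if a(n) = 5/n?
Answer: 386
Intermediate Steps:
-(-22)*(a(-11) + 18) = -(-22)*(5/(-11) + 18) = -(-22)*(5*(-1/11) + 18) = -(-22)*(-5/11 + 18) = -(-22)*193/11 = -1*(-386) = 386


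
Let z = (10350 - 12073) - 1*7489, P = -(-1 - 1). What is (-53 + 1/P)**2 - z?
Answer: 47873/4 ≈ 11968.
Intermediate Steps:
P = 2 (P = -1*(-2) = 2)
z = -9212 (z = -1723 - 7489 = -9212)
(-53 + 1/P)**2 - z = (-53 + 1/2)**2 - 1*(-9212) = (-53 + 1/2)**2 + 9212 = (-105/2)**2 + 9212 = 11025/4 + 9212 = 47873/4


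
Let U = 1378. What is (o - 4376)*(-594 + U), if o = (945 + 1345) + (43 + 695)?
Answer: -1056832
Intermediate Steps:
o = 3028 (o = 2290 + 738 = 3028)
(o - 4376)*(-594 + U) = (3028 - 4376)*(-594 + 1378) = -1348*784 = -1056832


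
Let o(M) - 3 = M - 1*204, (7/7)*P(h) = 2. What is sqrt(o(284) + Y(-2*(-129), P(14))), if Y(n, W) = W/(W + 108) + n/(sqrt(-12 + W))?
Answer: sqrt(251130 - 78045*I*sqrt(10))/55 ≈ 9.9854 - 4.0853*I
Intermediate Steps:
P(h) = 2
o(M) = -201 + M (o(M) = 3 + (M - 1*204) = 3 + (M - 204) = 3 + (-204 + M) = -201 + M)
Y(n, W) = W/(108 + W) + n/sqrt(-12 + W)
sqrt(o(284) + Y(-2*(-129), P(14))) = sqrt((-201 + 284) + (108*(-2*(-129)) + 2*(-2*(-129)) + 2*sqrt(-12 + 2))/(sqrt(-12 + 2)*(108 + 2))) = sqrt(83 + (108*258 + 2*258 + 2*sqrt(-10))/(sqrt(-10)*110)) = sqrt(83 - I*sqrt(10)/10*(1/110)*(27864 + 516 + 2*(I*sqrt(10)))) = sqrt(83 - I*sqrt(10)/10*(1/110)*(27864 + 516 + 2*I*sqrt(10))) = sqrt(83 - I*sqrt(10)/10*(1/110)*(28380 + 2*I*sqrt(10))) = sqrt(83 - I*sqrt(10)*(28380 + 2*I*sqrt(10))/1100)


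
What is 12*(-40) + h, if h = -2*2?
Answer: -484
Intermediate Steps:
h = -4
12*(-40) + h = 12*(-40) - 4 = -480 - 4 = -484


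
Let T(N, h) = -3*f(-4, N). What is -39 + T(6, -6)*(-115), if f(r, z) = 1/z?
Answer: 37/2 ≈ 18.500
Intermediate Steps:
T(N, h) = -3/N
-39 + T(6, -6)*(-115) = -39 - 3/6*(-115) = -39 - 3*1/6*(-115) = -39 - 1/2*(-115) = -39 + 115/2 = 37/2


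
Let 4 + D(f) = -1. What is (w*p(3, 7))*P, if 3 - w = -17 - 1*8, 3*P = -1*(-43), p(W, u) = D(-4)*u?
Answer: -42140/3 ≈ -14047.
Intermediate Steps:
D(f) = -5 (D(f) = -4 - 1 = -5)
p(W, u) = -5*u
P = 43/3 (P = (-1*(-43))/3 = (⅓)*43 = 43/3 ≈ 14.333)
w = 28 (w = 3 - (-17 - 1*8) = 3 - (-17 - 8) = 3 - 1*(-25) = 3 + 25 = 28)
(w*p(3, 7))*P = (28*(-5*7))*(43/3) = (28*(-35))*(43/3) = -980*43/3 = -42140/3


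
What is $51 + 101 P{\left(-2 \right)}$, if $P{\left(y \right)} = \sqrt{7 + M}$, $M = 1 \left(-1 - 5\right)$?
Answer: $152$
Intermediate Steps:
$M = -6$ ($M = 1 \left(-6\right) = -6$)
$P{\left(y \right)} = 1$ ($P{\left(y \right)} = \sqrt{7 - 6} = \sqrt{1} = 1$)
$51 + 101 P{\left(-2 \right)} = 51 + 101 \cdot 1 = 51 + 101 = 152$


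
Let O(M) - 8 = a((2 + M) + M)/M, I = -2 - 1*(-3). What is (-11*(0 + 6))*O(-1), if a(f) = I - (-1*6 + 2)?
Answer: -198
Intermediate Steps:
I = 1 (I = -2 + 3 = 1)
a(f) = 5 (a(f) = 1 - (-1*6 + 2) = 1 - (-6 + 2) = 1 - 1*(-4) = 1 + 4 = 5)
O(M) = 8 + 5/M
(-11*(0 + 6))*O(-1) = (-11*(0 + 6))*(8 + 5/(-1)) = (-11*6)*(8 + 5*(-1)) = -66*(8 - 5) = -66*3 = -198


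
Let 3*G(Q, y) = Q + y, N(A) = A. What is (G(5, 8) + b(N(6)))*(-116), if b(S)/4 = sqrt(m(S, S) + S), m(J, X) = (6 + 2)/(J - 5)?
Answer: -1508/3 - 464*sqrt(14) ≈ -2238.8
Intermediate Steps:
m(J, X) = 8/(-5 + J)
b(S) = 4*sqrt(S + 8/(-5 + S)) (b(S) = 4*sqrt(8/(-5 + S) + S) = 4*sqrt(S + 8/(-5 + S)))
G(Q, y) = Q/3 + y/3 (G(Q, y) = (Q + y)/3 = Q/3 + y/3)
(G(5, 8) + b(N(6)))*(-116) = (((1/3)*5 + (1/3)*8) + 4*sqrt((8 + 6*(-5 + 6))/(-5 + 6)))*(-116) = ((5/3 + 8/3) + 4*sqrt((8 + 6*1)/1))*(-116) = (13/3 + 4*sqrt(1*(8 + 6)))*(-116) = (13/3 + 4*sqrt(1*14))*(-116) = (13/3 + 4*sqrt(14))*(-116) = -1508/3 - 464*sqrt(14)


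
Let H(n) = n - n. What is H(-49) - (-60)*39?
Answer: 2340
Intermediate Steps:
H(n) = 0
H(-49) - (-60)*39 = 0 - (-60)*39 = 0 - 1*(-2340) = 0 + 2340 = 2340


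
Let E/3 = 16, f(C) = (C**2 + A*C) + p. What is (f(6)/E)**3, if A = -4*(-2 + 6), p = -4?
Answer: -64/27 ≈ -2.3704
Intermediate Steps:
A = -16 (A = -4*4 = -16)
f(C) = -4 + C**2 - 16*C (f(C) = (C**2 - 16*C) - 4 = -4 + C**2 - 16*C)
E = 48 (E = 3*16 = 48)
(f(6)/E)**3 = ((-4 + 6**2 - 16*6)/48)**3 = ((-4 + 36 - 96)*(1/48))**3 = (-64*1/48)**3 = (-4/3)**3 = -64/27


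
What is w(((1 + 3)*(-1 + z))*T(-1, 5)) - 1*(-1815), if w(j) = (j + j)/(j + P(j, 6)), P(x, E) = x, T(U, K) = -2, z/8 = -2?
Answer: 1816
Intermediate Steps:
z = -16 (z = 8*(-2) = -16)
w(j) = 1 (w(j) = (j + j)/(j + j) = (2*j)/((2*j)) = (2*j)*(1/(2*j)) = 1)
w(((1 + 3)*(-1 + z))*T(-1, 5)) - 1*(-1815) = 1 - 1*(-1815) = 1 + 1815 = 1816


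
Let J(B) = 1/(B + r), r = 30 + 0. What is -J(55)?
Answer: -1/85 ≈ -0.011765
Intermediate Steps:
r = 30
J(B) = 1/(30 + B) (J(B) = 1/(B + 30) = 1/(30 + B))
-J(55) = -1/(30 + 55) = -1/85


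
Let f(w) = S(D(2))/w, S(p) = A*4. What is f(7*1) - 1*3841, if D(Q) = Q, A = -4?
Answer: -26903/7 ≈ -3843.3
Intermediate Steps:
S(p) = -16 (S(p) = -4*4 = -16)
f(w) = -16/w
f(7*1) - 1*3841 = -16/(7*1) - 1*3841 = -16/7 - 3841 = -26903/7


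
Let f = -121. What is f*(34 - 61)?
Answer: 3267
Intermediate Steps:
f*(34 - 61) = -121*(34 - 61) = -121*(-27) = 3267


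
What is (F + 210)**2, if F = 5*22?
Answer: 102400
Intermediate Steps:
F = 110
(F + 210)**2 = (110 + 210)**2 = 320**2 = 102400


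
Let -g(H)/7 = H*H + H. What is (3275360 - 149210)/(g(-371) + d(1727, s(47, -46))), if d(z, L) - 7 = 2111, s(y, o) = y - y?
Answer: -1563075/479386 ≈ -3.2606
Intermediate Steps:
s(y, o) = 0
g(H) = -7*H - 7*H² (g(H) = -7*(H*H + H) = -7*(H² + H) = -7*(H + H²) = -7*H - 7*H²)
d(z, L) = 2118 (d(z, L) = 7 + 2111 = 2118)
(3275360 - 149210)/(g(-371) + d(1727, s(47, -46))) = (3275360 - 149210)/(-7*(-371)*(1 - 371) + 2118) = 3126150/(-7*(-371)*(-370) + 2118) = 3126150/(-960890 + 2118) = 3126150/(-958772) = 3126150*(-1/958772) = -1563075/479386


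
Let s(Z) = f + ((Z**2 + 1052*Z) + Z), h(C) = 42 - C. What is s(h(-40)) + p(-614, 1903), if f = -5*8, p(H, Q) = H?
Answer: 92416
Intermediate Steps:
f = -40
s(Z) = -40 + Z**2 + 1053*Z (s(Z) = -40 + ((Z**2 + 1052*Z) + Z) = -40 + (Z**2 + 1053*Z) = -40 + Z**2 + 1053*Z)
s(h(-40)) + p(-614, 1903) = (-40 + (42 - 1*(-40))**2 + 1053*(42 - 1*(-40))) - 614 = (-40 + (42 + 40)**2 + 1053*(42 + 40)) - 614 = (-40 + 82**2 + 1053*82) - 614 = (-40 + 6724 + 86346) - 614 = 93030 - 614 = 92416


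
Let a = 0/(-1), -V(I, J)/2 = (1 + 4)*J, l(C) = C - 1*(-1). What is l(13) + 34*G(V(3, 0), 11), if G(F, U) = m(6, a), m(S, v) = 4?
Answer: 150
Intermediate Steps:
l(C) = 1 + C (l(C) = C + 1 = 1 + C)
V(I, J) = -10*J (V(I, J) = -2*(1 + 4)*J = -10*J)
a = 0 (a = 0*(-1) = 0)
G(F, U) = 4
l(13) + 34*G(V(3, 0), 11) = (1 + 13) + 34*4 = 14 + 136 = 150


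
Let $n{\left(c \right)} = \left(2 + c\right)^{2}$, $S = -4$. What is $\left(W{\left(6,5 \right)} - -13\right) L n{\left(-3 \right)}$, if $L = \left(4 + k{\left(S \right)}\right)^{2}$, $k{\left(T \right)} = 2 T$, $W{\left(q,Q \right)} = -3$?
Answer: $160$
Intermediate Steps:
$L = 16$ ($L = \left(4 + 2 \left(-4\right)\right)^{2} = \left(4 - 8\right)^{2} = \left(-4\right)^{2} = 16$)
$\left(W{\left(6,5 \right)} - -13\right) L n{\left(-3 \right)} = \left(-3 - -13\right) 16 \left(2 - 3\right)^{2} = \left(-3 + 13\right) 16 \left(-1\right)^{2} = 10 \cdot 16 \cdot 1 = 160 \cdot 1 = 160$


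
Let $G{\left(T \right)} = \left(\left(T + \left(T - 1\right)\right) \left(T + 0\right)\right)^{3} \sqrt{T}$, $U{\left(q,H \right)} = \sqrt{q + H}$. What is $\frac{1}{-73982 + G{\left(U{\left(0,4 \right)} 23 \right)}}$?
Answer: $\frac{36991}{123743723514752686520766} + \frac{18337396714 \sqrt{46}}{61871861757376343260383} \approx 2.0101 \cdot 10^{-12}$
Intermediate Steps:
$U{\left(q,H \right)} = \sqrt{H + q}$
$G{\left(T \right)} = T^{\frac{7}{2}} \left(-1 + 2 T\right)^{3}$ ($G{\left(T \right)} = \left(\left(T + \left(T - 1\right)\right) T\right)^{3} \sqrt{T} = \left(\left(T + \left(-1 + T\right)\right) T\right)^{3} \sqrt{T} = \left(\left(-1 + 2 T\right) T\right)^{3} \sqrt{T} = \left(T \left(-1 + 2 T\right)\right)^{3} \sqrt{T} = T^{3} \left(-1 + 2 T\right)^{3} \sqrt{T} = T^{\frac{7}{2}} \left(-1 + 2 T\right)^{3}$)
$\frac{1}{-73982 + G{\left(U{\left(0,4 \right)} 23 \right)}} = \frac{1}{-73982 + \left(\sqrt{4 + 0} \cdot 23\right)^{\frac{7}{2}} \left(-1 + 2 \sqrt{4 + 0} \cdot 23\right)^{3}} = \frac{1}{-73982 + \left(\sqrt{4} \cdot 23\right)^{\frac{7}{2}} \left(-1 + 2 \sqrt{4} \cdot 23\right)^{3}} = \frac{1}{-73982 + \left(2 \cdot 23\right)^{\frac{7}{2}} \left(-1 + 2 \cdot 2 \cdot 23\right)^{3}} = \frac{1}{-73982 + 46^{\frac{7}{2}} \left(-1 + 2 \cdot 46\right)^{3}} = \frac{1}{-73982 + 97336 \sqrt{46} \left(-1 + 92\right)^{3}} = \frac{1}{-73982 + 97336 \sqrt{46} \cdot 91^{3}} = \frac{1}{-73982 + 97336 \sqrt{46} \cdot 753571} = \frac{1}{-73982 + 73349586856 \sqrt{46}}$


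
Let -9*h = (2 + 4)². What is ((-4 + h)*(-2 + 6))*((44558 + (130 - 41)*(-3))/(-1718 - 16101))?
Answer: 1417312/17819 ≈ 79.539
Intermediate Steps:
h = -4 (h = -(2 + 4)²/9 = -⅑*6² = -⅑*36 = -4)
((-4 + h)*(-2 + 6))*((44558 + (130 - 41)*(-3))/(-1718 - 16101)) = ((-4 - 4)*(-2 + 6))*((44558 + (130 - 41)*(-3))/(-1718 - 16101)) = (-8*4)*((44558 + 89*(-3))/(-17819)) = -32*(44558 - 267)*(-1)/17819 = -1417312*(-1)/17819 = -32*(-44291/17819) = 1417312/17819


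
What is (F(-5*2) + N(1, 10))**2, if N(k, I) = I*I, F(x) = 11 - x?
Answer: 14641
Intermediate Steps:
N(k, I) = I**2
(F(-5*2) + N(1, 10))**2 = ((11 - (-5)*2) + 10**2)**2 = ((11 - 1*(-10)) + 100)**2 = ((11 + 10) + 100)**2 = (21 + 100)**2 = 121**2 = 14641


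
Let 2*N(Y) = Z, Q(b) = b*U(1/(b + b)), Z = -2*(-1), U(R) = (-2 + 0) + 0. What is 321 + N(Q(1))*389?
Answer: 710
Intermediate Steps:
U(R) = -2 (U(R) = -2 + 0 = -2)
Z = 2
Q(b) = -2*b (Q(b) = b*(-2) = -2*b)
N(Y) = 1 (N(Y) = (½)*2 = 1)
321 + N(Q(1))*389 = 321 + 1*389 = 321 + 389 = 710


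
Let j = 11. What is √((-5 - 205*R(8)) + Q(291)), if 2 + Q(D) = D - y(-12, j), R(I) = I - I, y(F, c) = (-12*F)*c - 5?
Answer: I*√1295 ≈ 35.986*I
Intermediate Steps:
y(F, c) = -5 - 12*F*c (y(F, c) = -12*F*c - 5 = -5 - 12*F*c)
R(I) = 0
Q(D) = -1581 + D (Q(D) = -2 + (D - (-5 - 12*(-12)*11)) = -2 + (D - (-5 + 1584)) = -2 + (D - 1*1579) = -2 + (D - 1579) = -2 + (-1579 + D) = -1581 + D)
√((-5 - 205*R(8)) + Q(291)) = √((-5 - 205*0) + (-1581 + 291)) = √((-5 + 0) - 1290) = √(-5 - 1290) = √(-1295) = I*√1295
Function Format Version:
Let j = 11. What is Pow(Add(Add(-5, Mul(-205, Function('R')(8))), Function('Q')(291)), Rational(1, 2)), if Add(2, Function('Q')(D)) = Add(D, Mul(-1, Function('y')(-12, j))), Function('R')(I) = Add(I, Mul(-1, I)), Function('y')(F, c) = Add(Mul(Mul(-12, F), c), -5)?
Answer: Mul(I, Pow(1295, Rational(1, 2))) ≈ Mul(35.986, I)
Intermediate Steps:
Function('y')(F, c) = Add(-5, Mul(-12, F, c)) (Function('y')(F, c) = Add(Mul(-12, F, c), -5) = Add(-5, Mul(-12, F, c)))
Function('R')(I) = 0
Function('Q')(D) = Add(-1581, D) (Function('Q')(D) = Add(-2, Add(D, Mul(-1, Add(-5, Mul(-12, -12, 11))))) = Add(-2, Add(D, Mul(-1, Add(-5, 1584)))) = Add(-2, Add(D, Mul(-1, 1579))) = Add(-2, Add(D, -1579)) = Add(-2, Add(-1579, D)) = Add(-1581, D))
Pow(Add(Add(-5, Mul(-205, Function('R')(8))), Function('Q')(291)), Rational(1, 2)) = Pow(Add(Add(-5, Mul(-205, 0)), Add(-1581, 291)), Rational(1, 2)) = Pow(Add(Add(-5, 0), -1290), Rational(1, 2)) = Pow(Add(-5, -1290), Rational(1, 2)) = Pow(-1295, Rational(1, 2)) = Mul(I, Pow(1295, Rational(1, 2)))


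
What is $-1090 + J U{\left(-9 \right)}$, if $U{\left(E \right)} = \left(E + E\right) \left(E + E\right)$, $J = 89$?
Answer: $27746$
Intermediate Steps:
$U{\left(E \right)} = 4 E^{2}$ ($U{\left(E \right)} = 2 E 2 E = 4 E^{2}$)
$-1090 + J U{\left(-9 \right)} = -1090 + 89 \cdot 4 \left(-9\right)^{2} = -1090 + 89 \cdot 4 \cdot 81 = -1090 + 89 \cdot 324 = -1090 + 28836 = 27746$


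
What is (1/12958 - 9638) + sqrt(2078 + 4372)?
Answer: -124889203/12958 + 5*sqrt(258) ≈ -9557.7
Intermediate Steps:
(1/12958 - 9638) + sqrt(2078 + 4372) = (1/12958 - 9638) + sqrt(6450) = -124889203/12958 + 5*sqrt(258)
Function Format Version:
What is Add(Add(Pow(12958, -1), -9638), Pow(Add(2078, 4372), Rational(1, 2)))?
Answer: Add(Rational(-124889203, 12958), Mul(5, Pow(258, Rational(1, 2)))) ≈ -9557.7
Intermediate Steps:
Add(Add(Pow(12958, -1), -9638), Pow(Add(2078, 4372), Rational(1, 2))) = Add(Add(Rational(1, 12958), -9638), Pow(6450, Rational(1, 2))) = Add(Rational(-124889203, 12958), Mul(5, Pow(258, Rational(1, 2))))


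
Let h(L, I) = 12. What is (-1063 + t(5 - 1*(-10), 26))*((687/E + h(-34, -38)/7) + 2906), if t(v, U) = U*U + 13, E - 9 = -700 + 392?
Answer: -2274307838/2093 ≈ -1.0866e+6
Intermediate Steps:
E = -299 (E = 9 + (-700 + 392) = 9 - 308 = -299)
t(v, U) = 13 + U**2 (t(v, U) = U**2 + 13 = 13 + U**2)
(-1063 + t(5 - 1*(-10), 26))*((687/E + h(-34, -38)/7) + 2906) = (-1063 + (13 + 26**2))*((687/(-299) + 12/7) + 2906) = (-1063 + (13 + 676))*((687*(-1/299) + 12*(1/7)) + 2906) = (-1063 + 689)*((-687/299 + 12/7) + 2906) = -374*(-1221/2093 + 2906) = -374*6081037/2093 = -2274307838/2093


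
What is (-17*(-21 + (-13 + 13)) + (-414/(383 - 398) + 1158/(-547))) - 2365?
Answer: -5422184/2735 ≈ -1982.5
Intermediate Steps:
(-17*(-21 + (-13 + 13)) + (-414/(383 - 398) + 1158/(-547))) - 2365 = (-17*(-21 + 0) + (-414/(-15) + 1158*(-1/547))) - 2365 = (-17*(-21) + (-414*(-1/15) - 1158/547)) - 2365 = (357 + (138/5 - 1158/547)) - 2365 = (357 + 69696/2735) - 2365 = 1046091/2735 - 2365 = -5422184/2735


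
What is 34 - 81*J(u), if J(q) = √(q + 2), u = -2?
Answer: 34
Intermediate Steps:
J(q) = √(2 + q)
34 - 81*J(u) = 34 - 81*√(2 - 2) = 34 - 81*√0 = 34 - 81*0 = 34 + 0 = 34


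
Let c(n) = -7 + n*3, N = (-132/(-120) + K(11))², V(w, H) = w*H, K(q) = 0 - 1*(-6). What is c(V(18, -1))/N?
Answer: -6100/5041 ≈ -1.2101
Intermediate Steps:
K(q) = 6 (K(q) = 0 + 6 = 6)
V(w, H) = H*w
N = 5041/100 (N = (-132/(-120) + 6)² = (-132*(-1/120) + 6)² = (11/10 + 6)² = (71/10)² = 5041/100 ≈ 50.410)
c(n) = -7 + 3*n
c(V(18, -1))/N = (-7 + 3*(-1*18))/(5041/100) = (-7 + 3*(-18))*(100/5041) = (-7 - 54)*(100/5041) = -61*100/5041 = -6100/5041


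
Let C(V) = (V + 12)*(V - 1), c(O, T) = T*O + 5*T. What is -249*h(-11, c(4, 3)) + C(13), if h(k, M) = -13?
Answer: 3537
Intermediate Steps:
c(O, T) = 5*T + O*T (c(O, T) = O*T + 5*T = 5*T + O*T)
C(V) = (-1 + V)*(12 + V) (C(V) = (12 + V)*(-1 + V) = (-1 + V)*(12 + V))
-249*h(-11, c(4, 3)) + C(13) = -249*(-13) + (-12 + 13² + 11*13) = 3237 + (-12 + 169 + 143) = 3237 + 300 = 3537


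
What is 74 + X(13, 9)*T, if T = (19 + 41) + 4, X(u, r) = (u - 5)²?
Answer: 4170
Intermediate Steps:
X(u, r) = (-5 + u)²
T = 64 (T = 60 + 4 = 64)
74 + X(13, 9)*T = 74 + (-5 + 13)²*64 = 74 + 8²*64 = 74 + 64*64 = 74 + 4096 = 4170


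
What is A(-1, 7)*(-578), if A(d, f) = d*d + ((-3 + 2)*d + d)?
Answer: -578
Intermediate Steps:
A(d, f) = d**2 (A(d, f) = d**2 + (-d + d) = d**2 + 0 = d**2)
A(-1, 7)*(-578) = (-1)**2*(-578) = 1*(-578) = -578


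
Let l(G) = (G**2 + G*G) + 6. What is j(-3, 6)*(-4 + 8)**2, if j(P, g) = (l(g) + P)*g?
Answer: 7200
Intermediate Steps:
l(G) = 6 + 2*G**2 (l(G) = (G**2 + G**2) + 6 = 2*G**2 + 6 = 6 + 2*G**2)
j(P, g) = g*(6 + P + 2*g**2) (j(P, g) = ((6 + 2*g**2) + P)*g = (6 + P + 2*g**2)*g = g*(6 + P + 2*g**2))
j(-3, 6)*(-4 + 8)**2 = (6*(6 - 3 + 2*6**2))*(-4 + 8)**2 = (6*(6 - 3 + 2*36))*4**2 = (6*(6 - 3 + 72))*16 = (6*75)*16 = 450*16 = 7200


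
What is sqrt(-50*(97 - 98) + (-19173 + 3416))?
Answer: I*sqrt(15707) ≈ 125.33*I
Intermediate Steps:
sqrt(-50*(97 - 98) + (-19173 + 3416)) = sqrt(-50*(-1) - 15757) = sqrt(50 - 15757) = sqrt(-15707) = I*sqrt(15707)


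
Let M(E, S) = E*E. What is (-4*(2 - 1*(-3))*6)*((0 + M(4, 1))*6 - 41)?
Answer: -6600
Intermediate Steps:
M(E, S) = E**2
(-4*(2 - 1*(-3))*6)*((0 + M(4, 1))*6 - 41) = (-4*(2 - 1*(-3))*6)*((0 + 4**2)*6 - 41) = (-4*(2 + 3)*6)*((0 + 16)*6 - 41) = (-4*5*6)*(16*6 - 41) = (-20*6)*(96 - 41) = -120*55 = -6600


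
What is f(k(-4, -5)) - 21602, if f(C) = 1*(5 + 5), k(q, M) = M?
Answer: -21592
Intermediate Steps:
f(C) = 10 (f(C) = 1*10 = 10)
f(k(-4, -5)) - 21602 = 10 - 21602 = -21592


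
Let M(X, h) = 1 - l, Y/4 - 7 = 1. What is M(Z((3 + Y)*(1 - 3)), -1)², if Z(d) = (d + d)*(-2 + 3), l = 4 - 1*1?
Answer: 4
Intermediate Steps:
Y = 32 (Y = 28 + 4*1 = 28 + 4 = 32)
l = 3 (l = 4 - 1 = 3)
Z(d) = 2*d (Z(d) = (2*d)*1 = 2*d)
M(X, h) = -2 (M(X, h) = 1 - 1*3 = 1 - 3 = -2)
M(Z((3 + Y)*(1 - 3)), -1)² = (-2)² = 4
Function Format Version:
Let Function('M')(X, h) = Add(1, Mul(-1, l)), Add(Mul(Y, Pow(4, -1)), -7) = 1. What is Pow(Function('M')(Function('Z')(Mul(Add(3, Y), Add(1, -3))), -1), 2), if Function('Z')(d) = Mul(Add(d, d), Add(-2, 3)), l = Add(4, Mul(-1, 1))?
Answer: 4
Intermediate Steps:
Y = 32 (Y = Add(28, Mul(4, 1)) = Add(28, 4) = 32)
l = 3 (l = Add(4, -1) = 3)
Function('Z')(d) = Mul(2, d) (Function('Z')(d) = Mul(Mul(2, d), 1) = Mul(2, d))
Function('M')(X, h) = -2 (Function('M')(X, h) = Add(1, Mul(-1, 3)) = Add(1, -3) = -2)
Pow(Function('M')(Function('Z')(Mul(Add(3, Y), Add(1, -3))), -1), 2) = Pow(-2, 2) = 4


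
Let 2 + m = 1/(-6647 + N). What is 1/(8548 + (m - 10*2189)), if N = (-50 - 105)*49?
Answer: -14242/190045249 ≈ -7.4940e-5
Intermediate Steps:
N = -7595 (N = -155*49 = -7595)
m = -28485/14242 (m = -2 + 1/(-6647 - 7595) = -2 + 1/(-14242) = -2 - 1/14242 = -28485/14242 ≈ -2.0001)
1/(8548 + (m - 10*2189)) = 1/(8548 + (-28485/14242 - 10*2189)) = 1/(8548 + (-28485/14242 - 1*21890)) = 1/(8548 + (-28485/14242 - 21890)) = 1/(8548 - 311785865/14242) = 1/(-190045249/14242) = -14242/190045249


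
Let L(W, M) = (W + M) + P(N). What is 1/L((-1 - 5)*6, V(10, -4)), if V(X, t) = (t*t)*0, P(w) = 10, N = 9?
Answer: -1/26 ≈ -0.038462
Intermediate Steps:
V(X, t) = 0 (V(X, t) = t²*0 = 0)
L(W, M) = 10 + M + W (L(W, M) = (W + M) + 10 = (M + W) + 10 = 10 + M + W)
1/L((-1 - 5)*6, V(10, -4)) = 1/(10 + 0 + (-1 - 5)*6) = 1/(10 + 0 - 6*6) = 1/(10 + 0 - 36) = 1/(-26) = -1/26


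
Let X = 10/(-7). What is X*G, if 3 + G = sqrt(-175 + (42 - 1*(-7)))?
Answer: 30/7 - 30*I*sqrt(14)/7 ≈ 4.2857 - 16.036*I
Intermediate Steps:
G = -3 + 3*I*sqrt(14) (G = -3 + sqrt(-175 + (42 - 1*(-7))) = -3 + sqrt(-175 + (42 + 7)) = -3 + sqrt(-175 + 49) = -3 + sqrt(-126) = -3 + 3*I*sqrt(14) ≈ -3.0 + 11.225*I)
X = -10/7 (X = 10*(-1/7) = -10/7 ≈ -1.4286)
X*G = -10*(-3 + 3*I*sqrt(14))/7 = 30/7 - 30*I*sqrt(14)/7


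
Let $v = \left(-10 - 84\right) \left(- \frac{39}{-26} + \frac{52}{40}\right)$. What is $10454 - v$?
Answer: $\frac{53586}{5} \approx 10717.0$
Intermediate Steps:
$v = - \frac{1316}{5}$ ($v = - 94 \left(\left(-39\right) \left(- \frac{1}{26}\right) + 52 \cdot \frac{1}{40}\right) = - 94 \left(\frac{3}{2} + \frac{13}{10}\right) = \left(-94\right) \frac{14}{5} = - \frac{1316}{5} \approx -263.2$)
$10454 - v = 10454 - - \frac{1316}{5} = 10454 + \frac{1316}{5} = \frac{53586}{5}$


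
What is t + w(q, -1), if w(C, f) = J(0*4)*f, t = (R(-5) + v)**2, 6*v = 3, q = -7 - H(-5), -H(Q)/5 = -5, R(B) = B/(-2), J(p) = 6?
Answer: 3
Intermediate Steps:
R(B) = -B/2 (R(B) = B*(-1/2) = -B/2)
H(Q) = 25 (H(Q) = -5*(-5) = 25)
q = -32 (q = -7 - 1*25 = -7 - 25 = -32)
v = 1/2 (v = (1/6)*3 = 1/2 ≈ 0.50000)
t = 9 (t = (-1/2*(-5) + 1/2)**2 = (5/2 + 1/2)**2 = 3**2 = 9)
w(C, f) = 6*f
t + w(q, -1) = 9 + 6*(-1) = 9 - 6 = 3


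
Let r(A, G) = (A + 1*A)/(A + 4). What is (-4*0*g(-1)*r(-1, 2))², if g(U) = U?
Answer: 0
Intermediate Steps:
r(A, G) = 2*A/(4 + A) (r(A, G) = (A + A)/(4 + A) = (2*A)/(4 + A) = 2*A/(4 + A))
(-4*0*g(-1)*r(-1, 2))² = (-4*0*(-1)*2*(-1)/(4 - 1))² = (-0*2*(-1)/3)² = (-0*2*(-1)*(⅓))² = (-0*(-2)/3)² = (-4*0)² = 0² = 0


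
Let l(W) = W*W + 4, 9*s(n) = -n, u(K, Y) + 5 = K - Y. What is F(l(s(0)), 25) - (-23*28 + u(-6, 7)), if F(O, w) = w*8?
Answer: 862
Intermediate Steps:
u(K, Y) = -5 + K - Y (u(K, Y) = -5 + (K - Y) = -5 + K - Y)
s(n) = -n/9 (s(n) = (-n)/9 = -n/9)
l(W) = 4 + W² (l(W) = W² + 4 = 4 + W²)
F(O, w) = 8*w
F(l(s(0)), 25) - (-23*28 + u(-6, 7)) = 8*25 - (-23*28 + (-5 - 6 - 1*7)) = 200 - (-644 + (-5 - 6 - 7)) = 200 - (-644 - 18) = 200 - 1*(-662) = 200 + 662 = 862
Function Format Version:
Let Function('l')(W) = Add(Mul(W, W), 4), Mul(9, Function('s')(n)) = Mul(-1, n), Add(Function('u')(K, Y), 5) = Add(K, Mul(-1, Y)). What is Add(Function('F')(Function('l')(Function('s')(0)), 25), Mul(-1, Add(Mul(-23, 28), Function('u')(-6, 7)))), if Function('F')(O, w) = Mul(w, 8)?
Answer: 862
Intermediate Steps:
Function('u')(K, Y) = Add(-5, K, Mul(-1, Y)) (Function('u')(K, Y) = Add(-5, Add(K, Mul(-1, Y))) = Add(-5, K, Mul(-1, Y)))
Function('s')(n) = Mul(Rational(-1, 9), n) (Function('s')(n) = Mul(Rational(1, 9), Mul(-1, n)) = Mul(Rational(-1, 9), n))
Function('l')(W) = Add(4, Pow(W, 2)) (Function('l')(W) = Add(Pow(W, 2), 4) = Add(4, Pow(W, 2)))
Function('F')(O, w) = Mul(8, w)
Add(Function('F')(Function('l')(Function('s')(0)), 25), Mul(-1, Add(Mul(-23, 28), Function('u')(-6, 7)))) = Add(Mul(8, 25), Mul(-1, Add(Mul(-23, 28), Add(-5, -6, Mul(-1, 7))))) = Add(200, Mul(-1, Add(-644, Add(-5, -6, -7)))) = Add(200, Mul(-1, Add(-644, -18))) = Add(200, Mul(-1, -662)) = Add(200, 662) = 862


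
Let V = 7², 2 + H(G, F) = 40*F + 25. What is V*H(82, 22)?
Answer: 44247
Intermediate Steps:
H(G, F) = 23 + 40*F (H(G, F) = -2 + (40*F + 25) = -2 + (25 + 40*F) = 23 + 40*F)
V = 49
V*H(82, 22) = 49*(23 + 40*22) = 49*(23 + 880) = 49*903 = 44247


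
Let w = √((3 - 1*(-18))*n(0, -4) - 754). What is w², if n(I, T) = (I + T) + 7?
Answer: -691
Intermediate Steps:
n(I, T) = 7 + I + T
w = I*√691 (w = √((3 - 1*(-18))*(7 + 0 - 4) - 754) = √((3 + 18)*3 - 754) = √(21*3 - 754) = √(63 - 754) = √(-691) = I*√691 ≈ 26.287*I)
w² = (I*√691)² = -691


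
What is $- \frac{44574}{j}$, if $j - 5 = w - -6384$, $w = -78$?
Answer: $- \frac{44574}{6311} \approx -7.0629$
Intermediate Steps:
$j = 6311$ ($j = 5 - -6306 = 5 + \left(-78 + 6384\right) = 5 + 6306 = 6311$)
$- \frac{44574}{j} = - \frac{44574}{6311}$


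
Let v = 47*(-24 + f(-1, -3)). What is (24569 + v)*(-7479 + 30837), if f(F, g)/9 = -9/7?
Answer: 3743820240/7 ≈ 5.3483e+8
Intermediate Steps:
f(F, g) = -81/7 (f(F, g) = 9*(-9/7) = -81/7)
v = -11703/7 (v = 47*(-24 - 81/7) = 47*(-249/7) = -11703/7 ≈ -1671.9)
(24569 + v)*(-7479 + 30837) = (24569 - 11703/7)*(-7479 + 30837) = (160280/7)*23358 = 3743820240/7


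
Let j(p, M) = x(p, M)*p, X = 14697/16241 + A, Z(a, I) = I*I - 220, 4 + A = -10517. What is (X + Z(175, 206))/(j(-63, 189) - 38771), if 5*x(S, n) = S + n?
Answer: -2573865960/3277320113 ≈ -0.78536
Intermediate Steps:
A = -10521 (A = -4 - 10517 = -10521)
x(S, n) = S/5 + n/5 (x(S, n) = (S + n)/5 = S/5 + n/5)
Z(a, I) = -220 + I² (Z(a, I) = I² - 220 = -220 + I²)
X = -170856864/16241 (X = 14697/16241 - 10521 = -170856864/16241 ≈ -10520.)
j(p, M) = p*(M/5 + p/5) (j(p, M) = (p/5 + M/5)*p = (M/5 + p/5)*p = p*(M/5 + p/5))
(X + Z(175, 206))/(j(-63, 189) - 38771) = (-170856864/16241 + (-220 + 206²))/((⅕)*(-63)*(189 - 63) - 38771) = (-170856864/16241 + (-220 + 42436))/((⅕)*(-63)*126 - 38771) = (-170856864/16241 + 42216)/(-7938/5 - 38771) = 514773192/(16241*(-201793/5)) = (514773192/16241)*(-5/201793) = -2573865960/3277320113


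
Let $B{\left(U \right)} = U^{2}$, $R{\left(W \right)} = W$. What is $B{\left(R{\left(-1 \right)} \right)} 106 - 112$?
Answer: $-6$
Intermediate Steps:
$B{\left(R{\left(-1 \right)} \right)} 106 - 112 = \left(-1\right)^{2} \cdot 106 - 112 = 1 \cdot 106 - 112 = 106 - 112 = -6$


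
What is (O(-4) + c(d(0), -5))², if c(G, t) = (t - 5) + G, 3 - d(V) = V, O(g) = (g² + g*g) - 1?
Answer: 576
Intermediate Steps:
O(g) = -1 + 2*g² (O(g) = (g² + g²) - 1 = 2*g² - 1 = -1 + 2*g²)
d(V) = 3 - V
c(G, t) = -5 + G + t (c(G, t) = (-5 + t) + G = -5 + G + t)
(O(-4) + c(d(0), -5))² = ((-1 + 2*(-4)²) + (-5 + (3 - 1*0) - 5))² = ((-1 + 2*16) + (-5 + (3 + 0) - 5))² = ((-1 + 32) + (-5 + 3 - 5))² = (31 - 7)² = 24² = 576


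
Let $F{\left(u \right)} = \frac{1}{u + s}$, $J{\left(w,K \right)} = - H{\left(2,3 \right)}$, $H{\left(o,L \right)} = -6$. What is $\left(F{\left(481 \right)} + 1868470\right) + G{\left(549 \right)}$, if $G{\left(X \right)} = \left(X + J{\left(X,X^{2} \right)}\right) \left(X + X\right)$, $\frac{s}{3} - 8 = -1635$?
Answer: $\frac{10902583999}{4400} \approx 2.4779 \cdot 10^{6}$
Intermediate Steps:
$s = -4881$ ($s = 24 + 3 \left(-1635\right) = 24 - 4905 = -4881$)
$J{\left(w,K \right)} = 6$ ($J{\left(w,K \right)} = \left(-1\right) \left(-6\right) = 6$)
$F{\left(u \right)} = \frac{1}{-4881 + u}$ ($F{\left(u \right)} = \frac{1}{u - 4881} = \frac{1}{-4881 + u}$)
$G{\left(X \right)} = 2 X \left(6 + X\right)$ ($G{\left(X \right)} = \left(X + 6\right) \left(X + X\right) = \left(6 + X\right) 2 X = 2 X \left(6 + X\right)$)
$\left(F{\left(481 \right)} + 1868470\right) + G{\left(549 \right)} = \left(\frac{1}{-4881 + 481} + 1868470\right) + 2 \cdot 549 \left(6 + 549\right) = \left(\frac{1}{-4400} + 1868470\right) + 2 \cdot 549 \cdot 555 = \left(- \frac{1}{4400} + 1868470\right) + 609390 = \frac{8221267999}{4400} + 609390 = \frac{10902583999}{4400}$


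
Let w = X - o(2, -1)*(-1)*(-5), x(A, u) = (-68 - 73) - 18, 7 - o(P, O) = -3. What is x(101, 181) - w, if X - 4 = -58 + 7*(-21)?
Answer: 92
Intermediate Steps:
o(P, O) = 10 (o(P, O) = 7 - 1*(-3) = 7 + 3 = 10)
X = -201 (X = 4 + (-58 + 7*(-21)) = 4 + (-58 - 147) = 4 - 205 = -201)
x(A, u) = -159 (x(A, u) = -141 - 18 = -159)
w = -251 (w = -201 - 10*(-1)*(-5) = -201 - (-10)*(-5) = -201 - 1*50 = -201 - 50 = -251)
x(101, 181) - w = -159 - 1*(-251) = -159 + 251 = 92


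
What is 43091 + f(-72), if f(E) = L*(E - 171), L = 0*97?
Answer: 43091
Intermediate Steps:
L = 0
f(E) = 0 (f(E) = 0*(E - 171) = 0*(-171 + E) = 0)
43091 + f(-72) = 43091 + 0 = 43091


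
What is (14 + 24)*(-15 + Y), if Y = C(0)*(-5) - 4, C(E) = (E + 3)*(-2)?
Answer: 418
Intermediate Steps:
C(E) = -6 - 2*E (C(E) = (3 + E)*(-2) = -6 - 2*E)
Y = 26 (Y = (-6 - 2*0)*(-5) - 4 = (-6 + 0)*(-5) - 4 = -6*(-5) - 4 = 30 - 4 = 26)
(14 + 24)*(-15 + Y) = (14 + 24)*(-15 + 26) = 38*11 = 418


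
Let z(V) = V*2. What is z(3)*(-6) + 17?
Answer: -19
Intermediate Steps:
z(V) = 2*V
z(3)*(-6) + 17 = (2*3)*(-6) + 17 = 6*(-6) + 17 = -36 + 17 = -19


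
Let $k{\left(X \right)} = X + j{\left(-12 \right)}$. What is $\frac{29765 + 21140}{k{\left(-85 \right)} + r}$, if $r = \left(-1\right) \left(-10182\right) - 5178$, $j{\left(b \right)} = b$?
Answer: $\frac{50905}{4907} \approx 10.374$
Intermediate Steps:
$k{\left(X \right)} = -12 + X$ ($k{\left(X \right)} = X - 12 = -12 + X$)
$r = 5004$ ($r = 10182 - 5178 = 5004$)
$\frac{29765 + 21140}{k{\left(-85 \right)} + r} = \frac{29765 + 21140}{\left(-12 - 85\right) + 5004} = \frac{50905}{-97 + 5004} = \frac{50905}{4907}$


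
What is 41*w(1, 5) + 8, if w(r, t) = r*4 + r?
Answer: 213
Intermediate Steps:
w(r, t) = 5*r (w(r, t) = 4*r + r = 5*r)
41*w(1, 5) + 8 = 41*(5*1) + 8 = 41*5 + 8 = 205 + 8 = 213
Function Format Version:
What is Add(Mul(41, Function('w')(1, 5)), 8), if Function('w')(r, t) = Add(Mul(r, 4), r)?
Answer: 213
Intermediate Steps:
Function('w')(r, t) = Mul(5, r) (Function('w')(r, t) = Add(Mul(4, r), r) = Mul(5, r))
Add(Mul(41, Function('w')(1, 5)), 8) = Add(Mul(41, Mul(5, 1)), 8) = Add(Mul(41, 5), 8) = Add(205, 8) = 213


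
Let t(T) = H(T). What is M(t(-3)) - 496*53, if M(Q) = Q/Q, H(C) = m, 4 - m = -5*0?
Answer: -26287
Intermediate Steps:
m = 4 (m = 4 - (-5)*0 = 4 - 1*0 = 4 + 0 = 4)
H(C) = 4
t(T) = 4
M(Q) = 1
M(t(-3)) - 496*53 = 1 - 496*53 = 1 - 26288 = -26287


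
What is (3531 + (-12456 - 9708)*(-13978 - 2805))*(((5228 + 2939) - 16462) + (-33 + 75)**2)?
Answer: -2429414069733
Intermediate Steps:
(3531 + (-12456 - 9708)*(-13978 - 2805))*(((5228 + 2939) - 16462) + (-33 + 75)**2) = (3531 - 22164*(-16783))*((8167 - 16462) + 42**2) = (3531 + 371978412)*(-8295 + 1764) = 371981943*(-6531) = -2429414069733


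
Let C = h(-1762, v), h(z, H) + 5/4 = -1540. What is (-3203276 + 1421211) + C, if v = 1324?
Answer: -7134425/4 ≈ -1.7836e+6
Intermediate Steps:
h(z, H) = -6165/4 (h(z, H) = -5/4 - 1540 = -6165/4)
C = -6165/4 ≈ -1541.3
(-3203276 + 1421211) + C = (-3203276 + 1421211) - 6165/4 = -1782065 - 6165/4 = -7134425/4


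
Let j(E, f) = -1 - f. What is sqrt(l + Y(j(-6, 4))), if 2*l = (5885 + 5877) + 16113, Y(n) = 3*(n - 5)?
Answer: sqrt(55630)/2 ≈ 117.93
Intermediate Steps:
Y(n) = -15 + 3*n (Y(n) = 3*(-5 + n) = -15 + 3*n)
l = 27875/2 (l = ((5885 + 5877) + 16113)/2 = (11762 + 16113)/2 = (1/2)*27875 = 27875/2 ≈ 13938.)
sqrt(l + Y(j(-6, 4))) = sqrt(27875/2 + (-15 + 3*(-1 - 1*4))) = sqrt(27875/2 + (-15 + 3*(-1 - 4))) = sqrt(27875/2 + (-15 + 3*(-5))) = sqrt(27875/2 + (-15 - 15)) = sqrt(27875/2 - 30) = sqrt(27815/2) = sqrt(55630)/2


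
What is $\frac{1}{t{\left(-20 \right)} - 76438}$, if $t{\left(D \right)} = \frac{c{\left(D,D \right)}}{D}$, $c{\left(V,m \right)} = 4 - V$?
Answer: $- \frac{5}{382196} \approx -1.3082 \cdot 10^{-5}$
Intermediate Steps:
$t{\left(D \right)} = \frac{4 - D}{D}$
$\frac{1}{t{\left(-20 \right)} - 76438} = \frac{1}{\frac{4 - -20}{-20} - 76438} = \frac{1}{- \frac{4 + 20}{20} - 76438} = \frac{1}{\left(- \frac{1}{20}\right) 24 - 76438} = \frac{1}{- \frac{6}{5} - 76438} = \frac{1}{- \frac{382196}{5}} = - \frac{5}{382196}$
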